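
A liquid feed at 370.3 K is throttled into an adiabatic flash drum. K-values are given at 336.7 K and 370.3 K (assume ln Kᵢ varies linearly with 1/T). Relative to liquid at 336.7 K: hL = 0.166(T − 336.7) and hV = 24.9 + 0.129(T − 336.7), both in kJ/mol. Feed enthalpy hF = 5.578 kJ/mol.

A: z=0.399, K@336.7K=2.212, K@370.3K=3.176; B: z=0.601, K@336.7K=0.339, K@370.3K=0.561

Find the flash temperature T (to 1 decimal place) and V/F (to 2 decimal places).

Adiabatic flash: solve Rachford–Rice at each trial T, then check hF = ψ·hV(T) + (1−ψ)·hL(T).
  T = 336.7 K: K = (2.212, 0.339), RR gives ψ = 0.108, H_out = 2.683 kJ/mol
  T = 370.3 K: K = (3.176, 0.561), RR gives ψ = 0.633, H_out = 20.545 kJ/mol
  T = 353.5 K: K = (2.673, 0.441), RR gives ψ = 0.355, H_out = 11.409 kJ/mol
  T = 345.1 K: K = (2.437, 0.388), RR gives ψ = 0.234, H_out = 7.146 kJ/mol
  T = 340.9 K: K = (2.323, 0.363), RR gives ψ = 0.172, H_out = 4.959 kJ/mol
  T = 343.0 K: K = (2.380, 0.375), RR gives ψ = 0.203, H_out = 6.061 kJ/mol
Linear interpolation between T = 340.9 (H_out = 4.959) and T = 343.0 (H_out = 6.061) on hF = 5.578 gives T ≈ 342.1 K, at which ψ = 0.19.

T = 342.1 K, V/F = 0.19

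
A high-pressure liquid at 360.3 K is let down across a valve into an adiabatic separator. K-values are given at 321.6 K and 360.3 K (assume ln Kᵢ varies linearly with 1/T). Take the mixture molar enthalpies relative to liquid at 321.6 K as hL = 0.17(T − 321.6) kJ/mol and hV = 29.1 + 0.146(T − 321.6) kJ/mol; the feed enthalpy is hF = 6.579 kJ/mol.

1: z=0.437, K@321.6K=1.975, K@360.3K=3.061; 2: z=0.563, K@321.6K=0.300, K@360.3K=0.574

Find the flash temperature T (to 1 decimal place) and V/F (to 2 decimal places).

T = 329.1 K, V/F = 0.18

Adiabatic flash: solve Rachford–Rice at each trial T, then check hF = ψ·hV(T) + (1−ψ)·hL(T).
  T = 321.6 K: K = (1.975, 0.300), RR gives ψ = 0.047, H_out = 1.363 kJ/mol
  T = 360.3 K: K = (3.061, 0.574), RR gives ψ = 0.753, H_out = 27.782 kJ/mol
  T = 341.0 K: K = (2.491, 0.423), RR gives ψ = 0.380, H_out = 14.173 kJ/mol
  T = 331.3 K: K = (2.226, 0.358), RR gives ψ = 0.221, H_out = 8.039 kJ/mol
  T = 326.5 K: K = (2.100, 0.328), RR gives ψ = 0.139, H_out = 4.855 kJ/mol
  T = 328.9 K: K = (2.162, 0.343), RR gives ψ = 0.181, H_out = 6.469 kJ/mol
Linear interpolation between T = 328.9 (H_out = 6.469) and T = 331.3 (H_out = 8.039) on hF = 6.579 gives T ≈ 329.1 K, at which ψ = 0.18.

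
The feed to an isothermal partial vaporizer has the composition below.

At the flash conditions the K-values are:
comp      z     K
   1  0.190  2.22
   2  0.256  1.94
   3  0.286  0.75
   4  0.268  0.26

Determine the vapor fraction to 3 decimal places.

Newton iteration, ψ⁰ = 0.5:
  ψ = 0.500: g = -0.0888, g' = -0.607 → ψ = 0.354
  ψ = 0.354: g = -0.0045, g' = -0.556 → ψ = 0.346
Converged at ψ = 0.346.

ψ = 0.346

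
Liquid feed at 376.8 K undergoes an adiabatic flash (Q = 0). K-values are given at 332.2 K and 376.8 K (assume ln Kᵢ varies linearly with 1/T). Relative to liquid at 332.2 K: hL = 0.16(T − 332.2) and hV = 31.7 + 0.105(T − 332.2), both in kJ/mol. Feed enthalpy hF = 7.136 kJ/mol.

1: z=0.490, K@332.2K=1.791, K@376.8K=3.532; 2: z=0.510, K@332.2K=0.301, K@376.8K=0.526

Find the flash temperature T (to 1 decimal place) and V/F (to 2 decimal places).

Adiabatic flash: solve Rachford–Rice at each trial T, then check hF = ψ·hV(T) + (1−ψ)·hL(T).
  T = 332.2 K: K = (1.791, 0.301), RR gives ψ = 0.056, H_out = 1.783 kJ/mol
  T = 376.8 K: K = (3.532, 0.526), RR gives ψ = 0.832, H_out = 31.479 kJ/mol
  T = 354.5 K: K = (2.569, 0.405), RR gives ψ = 0.498, H_out = 18.759 kJ/mol
  T = 343.4 K: K = (2.160, 0.351), RR gives ψ = 0.315, H_out = 11.591 kJ/mol
  T = 337.8 K: K = (1.970, 0.325), RR gives ψ = 0.201, H_out = 7.190 kJ/mol
  T = 335.0 K: K = (1.879, 0.313), RR gives ψ = 0.133, H_out = 4.648 kJ/mol
  T = 336.4 K: K = (1.924, 0.319), RR gives ψ = 0.168, H_out = 5.954 kJ/mol
Linear interpolation between T = 336.4 (H_out = 5.954) and T = 337.8 (H_out = 7.190) on hF = 7.136 gives T ≈ 337.7 K, at which ψ = 0.20.

T = 337.7 K, V/F = 0.20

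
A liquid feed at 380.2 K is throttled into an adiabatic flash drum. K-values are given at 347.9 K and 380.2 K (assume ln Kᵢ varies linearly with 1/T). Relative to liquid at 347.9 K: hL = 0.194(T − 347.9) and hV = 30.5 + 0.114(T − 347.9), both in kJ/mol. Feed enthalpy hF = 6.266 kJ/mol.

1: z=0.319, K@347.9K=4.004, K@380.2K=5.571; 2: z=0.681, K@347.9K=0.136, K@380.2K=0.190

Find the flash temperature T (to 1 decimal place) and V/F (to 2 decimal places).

T = 354.4 K, V/F = 0.17

Adiabatic flash: solve Rachford–Rice at each trial T, then check hF = ψ·hV(T) + (1−ψ)·hL(T).
  T = 347.9 K: K = (4.004, 0.136), RR gives ψ = 0.143, H_out = 4.347 kJ/mol
  T = 380.2 K: K = (5.571, 0.190), RR gives ψ = 0.245, H_out = 13.101 kJ/mol
  T = 364.0 K: K = (4.755, 0.162), RR gives ψ = 0.199, H_out = 8.944 kJ/mol
  T = 355.9 K: K = (4.370, 0.149), RR gives ψ = 0.173, H_out = 6.705 kJ/mol
  T = 351.9 K: K = (4.185, 0.142), RR gives ψ = 0.158, H_out = 5.547 kJ/mol
  T = 353.9 K: K = (4.277, 0.145), RR gives ψ = 0.165, H_out = 6.131 kJ/mol
Linear interpolation between T = 353.9 (H_out = 6.131) and T = 355.9 (H_out = 6.705) on hF = 6.266 gives T ≈ 354.4 K, at which ψ = 0.17.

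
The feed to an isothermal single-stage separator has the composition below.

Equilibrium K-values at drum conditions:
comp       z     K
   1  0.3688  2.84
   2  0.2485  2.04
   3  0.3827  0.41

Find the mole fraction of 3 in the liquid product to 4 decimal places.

x_3 = 0.7121

Material balance + equilibrium reduce to Σ zᵢ(Kᵢ−1)/(1+V/F(Kᵢ−1)) = 0.
Check two-phase: ΣzᵢKᵢ = 1.7112 > 1 and Σzᵢ/Kᵢ = 1.1851 > 1, so g(0) = 0.7112 > 0 and g(1) = -0.1851 < 0.
Newton iteration, V/F⁰ = 0.67:
  V/F = 0.6700: g = 0.08283, g' = -0.7081 → V/F = 0.7870
  V/F = 0.7870: g = -0.00218, g' = -0.7539 → V/F = 0.7841
Converged at V/F = 0.7841.
Compositions from xᵢ = zᵢ/(1+V/F(Kᵢ−1)), yᵢ = Kᵢxᵢ:
  1: x = 0.1510, y = 0.4288
  2: x = 0.1369, y = 0.2792
  3: x = 0.7121, y = 0.2920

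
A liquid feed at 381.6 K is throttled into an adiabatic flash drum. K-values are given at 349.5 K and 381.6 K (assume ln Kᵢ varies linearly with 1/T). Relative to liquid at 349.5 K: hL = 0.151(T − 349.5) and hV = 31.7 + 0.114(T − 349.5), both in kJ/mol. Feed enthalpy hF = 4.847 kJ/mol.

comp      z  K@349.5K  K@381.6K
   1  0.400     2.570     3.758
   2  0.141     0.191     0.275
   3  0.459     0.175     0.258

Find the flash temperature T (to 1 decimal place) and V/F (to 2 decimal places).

T = 353.0 K, V/F = 0.14

Adiabatic flash: solve Rachford–Rice at each trial T, then check hF = ψ·hV(T) + (1−ψ)·hL(T).
  T = 349.5 K: K = (2.570, 0.191, 0.175), RR gives ψ = 0.105, H_out = 3.325 kJ/mol
  T = 381.6 K: K = (3.758, 0.275, 0.258), RR gives ψ = 0.324, H_out = 14.746 kJ/mol
  T = 365.6 K: K = (3.136, 0.231, 0.214), RR gives ψ = 0.231, H_out = 9.610 kJ/mol
  T = 357.6 K: K = (2.847, 0.211, 0.194), RR gives ψ = 0.174, H_out = 6.686 kJ/mol
  T = 353.6 K: K = (2.708, 0.201, 0.185), RR gives ψ = 0.142, H_out = 5.087 kJ/mol
  T = 351.6 K: K = (2.640, 0.196, 0.180), RR gives ψ = 0.124, H_out = 4.245 kJ/mol
Linear interpolation between T = 351.6 (H_out = 4.245) and T = 353.6 (H_out = 5.087) on hF = 4.847 gives T ≈ 353.0 K, at which ψ = 0.14.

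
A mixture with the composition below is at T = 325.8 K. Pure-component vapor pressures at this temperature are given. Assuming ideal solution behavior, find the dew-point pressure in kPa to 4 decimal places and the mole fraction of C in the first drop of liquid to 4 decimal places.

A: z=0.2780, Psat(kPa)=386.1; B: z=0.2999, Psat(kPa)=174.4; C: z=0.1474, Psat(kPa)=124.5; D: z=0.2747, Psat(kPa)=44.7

Pdew = 102.3648 kPa, x_C = 0.1212

At the dew point ψ → 1, so Σzᵢ/Kᵢ = 1 with Kᵢ = Pᵢˢᵃᵗ/P ⇒ 1/P = Σzᵢ/Pᵢˢᵃᵗ.
1/P = 0.2780/386.1 + 0.2999/174.4 + 0.1474/124.5 + 0.2747/44.7 = 0.0097690 ⇒ P = 102.3648 kPa
xᵢ = zᵢP/Pᵢˢᵃᵗ ⇒ x_C = 0.1474·102.3648/124.5 = 0.1212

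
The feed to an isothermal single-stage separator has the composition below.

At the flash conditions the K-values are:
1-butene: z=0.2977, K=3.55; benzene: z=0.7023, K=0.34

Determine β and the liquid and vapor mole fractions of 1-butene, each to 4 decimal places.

Material balance + equilibrium reduce to Σ zᵢ(Kᵢ−1)/(1+β(Kᵢ−1)) = 0.
Check two-phase: ΣzᵢKᵢ = 1.2956 > 1 and Σzᵢ/Kᵢ = 2.1494 > 1, so g(0) = 0.2956 > 0 and g(1) = -1.1494 < 0.
Binary case is linear: z₁(K₁−1)(1+β(K₂−1)) + z₂(K₂−1)(1+β(K₁−1)) = 0
⇒ β = [z₁(K₁−1)+z₂(K₂−1)] / [−(K₁−1)(K₂−1)] = 0.29562/1.68300 = 0.1756
Compositions from xᵢ = zᵢ/(1+β(Kᵢ−1)), yᵢ = Kᵢxᵢ:
  1-butene: x = 0.2056, y = 0.7299
  benzene: x = 0.7944, y = 0.2701

β = 0.1756, x_1-butene = 0.2056, y_1-butene = 0.7299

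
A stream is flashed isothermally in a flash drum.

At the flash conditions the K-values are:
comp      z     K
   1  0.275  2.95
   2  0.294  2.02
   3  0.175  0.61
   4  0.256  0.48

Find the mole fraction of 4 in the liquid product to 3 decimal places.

x_4 = 0.477

Let ψ = V/F and solve Σ zᵢ(Kᵢ−1)/(1+ψ(Kᵢ−1)) = 0.
Check two-phase: ΣzᵢKᵢ = 1.635 > 1 and Σzᵢ/Kᵢ = 1.059 > 1, so g(0) = 0.635 > 0 and g(1) = -0.059 < 0.
Newton iteration, ψ⁰ = 0.54:
  ψ = 0.540: g = 0.1830, g' = -0.552 → ψ = 0.872
  ψ = 0.872: g = 0.0105, g' = -0.522 → ψ = 0.892
Converged at ψ = 0.892.
Compositions from xᵢ = zᵢ/(1+ψ(Kᵢ−1)), yᵢ = Kᵢxᵢ:
  1: x = 0.100, y = 0.296
  2: x = 0.154, y = 0.311
  3: x = 0.268, y = 0.164
  4: x = 0.477, y = 0.229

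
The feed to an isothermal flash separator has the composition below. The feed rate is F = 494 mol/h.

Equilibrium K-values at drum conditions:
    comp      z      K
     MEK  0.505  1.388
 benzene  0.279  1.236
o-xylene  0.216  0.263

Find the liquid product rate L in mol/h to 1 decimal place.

L = 289.9 mol/h

Rachford–Rice: g(ψ) = Σ zᵢ(Kᵢ−1)/(1+ψ(Kᵢ−1)) = 0.
Check two-phase: ΣzᵢKᵢ = 1.103 > 1 and Σzᵢ/Kᵢ = 1.411 > 1, so g(0) = 0.103 > 0 and g(1) = -0.411 < 0.
Newton–Raphson from ψ = 0.5:
  ψ = 0.500: g = -0.0291, g' = -0.360 → ψ = 0.419
  ψ = 0.419: g = -0.0019, g' = -0.315 → ψ = 0.413
Converged at ψ = 0.413.
Then V = ψ·F = 0.4131·494 = 204.1 mol/h and L = F − V = 289.9 mol/h.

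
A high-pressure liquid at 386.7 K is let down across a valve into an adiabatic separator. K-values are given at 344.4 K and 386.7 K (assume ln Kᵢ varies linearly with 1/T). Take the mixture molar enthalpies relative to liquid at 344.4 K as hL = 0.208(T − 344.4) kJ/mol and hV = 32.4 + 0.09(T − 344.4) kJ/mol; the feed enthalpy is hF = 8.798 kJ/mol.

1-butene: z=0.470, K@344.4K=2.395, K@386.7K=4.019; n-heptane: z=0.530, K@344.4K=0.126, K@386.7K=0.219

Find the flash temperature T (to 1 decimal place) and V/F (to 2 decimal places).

Adiabatic flash: solve Rachford–Rice at each trial T, then check hF = ψ·hV(T) + (1−ψ)·hL(T).
  T = 344.4 K: K = (2.395, 0.126), RR gives ψ = 0.158, H_out = 5.114 kJ/mol
  T = 386.7 K: K = (4.019, 0.219), RR gives ψ = 0.426, H_out = 20.481 kJ/mol
  T = 365.5 K: K = (3.147, 0.169), RR gives ψ = 0.319, H_out = 13.917 kJ/mol
  T = 354.9 K: K = (2.755, 0.146), RR gives ψ = 0.249, H_out = 9.929 kJ/mol
  T = 349.6 K: K = (2.570, 0.136), RR gives ψ = 0.206, H_out = 7.637 kJ/mol
  T = 352.2 K: K = (2.660, 0.141), RR gives ψ = 0.228, H_out = 8.792 kJ/mol
  T = 353.5 K: K = (2.705, 0.144), RR gives ψ = 0.238, H_out = 9.347 kJ/mol
Linear interpolation between T = 352.2 (H_out = 8.792) and T = 353.5 (H_out = 9.347) on hF = 8.798 gives T ≈ 352.2 K, at which ψ = 0.23.

T = 352.2 K, V/F = 0.23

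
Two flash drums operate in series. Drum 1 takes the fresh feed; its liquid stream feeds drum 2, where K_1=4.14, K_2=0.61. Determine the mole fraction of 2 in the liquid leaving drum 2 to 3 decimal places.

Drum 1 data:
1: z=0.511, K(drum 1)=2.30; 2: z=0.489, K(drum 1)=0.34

Drum 1:
Let ψ₁ = V/F and solve Σ zᵢ(Kᵢ−1)/(1+ψ₁(Kᵢ−1)) = 0.
Feasibility: ΣzᵢKᵢ = 1.342, Σzᵢ/Kᵢ = 1.660 — both > 1, two phases present.
Binary case is linear: z₁(K₁−1)(1+ψ₁(K₂−1)) + z₂(K₂−1)(1+ψ₁(K₁−1)) = 0
⇒ ψ₁ = [z₁(K₁−1)+z₂(K₂−1)] / [−(K₁−1)(K₂−1)] = 0.3416/0.8580 = 0.398
Drum-1 compositions:
  1: x = 0.337, y = 0.774
  2: x = 0.663, y = 0.226
Drum-2 feed = drum-1 liquid: z₂ = (0.3367, 0.6633).
Drum 2:
Material balance + equilibrium reduce to Σ zᵢ(Kᵢ−1)/(1+ψ₂(Kᵢ−1)) = 0.
Check two-phase: ΣzᵢKᵢ = 1.799 > 1 and Σzᵢ/Kᵢ = 1.169 > 1, so g(0) = 0.799 > 0 and g(1) = -0.169 < 0.
Iterate (Newton) starting at ψ₂ = 0.58:
  ψ₂ = 0.580: g = 0.0405, g' = -0.586 → ψ₂ = 0.649
  ψ₂ = 0.649: g = 0.0016, g' = -0.541 → ψ₂ = 0.652
Converged at ψ₂ = 0.652.
  1: x = 0.110, y = 0.457
  2: x = 0.890, y = 0.543

x_2 (drum 2) = 0.890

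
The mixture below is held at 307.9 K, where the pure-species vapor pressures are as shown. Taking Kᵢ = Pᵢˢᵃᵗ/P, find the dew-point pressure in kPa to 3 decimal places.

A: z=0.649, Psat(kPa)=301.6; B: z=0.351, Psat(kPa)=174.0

Pdew = 239.860 kPa

At the dew point ψ → 1, so Σzᵢ/Kᵢ = 1 with Kᵢ = Pᵢˢᵃᵗ/P ⇒ 1/P = Σzᵢ/Pᵢˢᵃᵗ.
1/P = 0.649/301.6 + 0.351/174.0 = 0.004169 ⇒ P = 239.860 kPa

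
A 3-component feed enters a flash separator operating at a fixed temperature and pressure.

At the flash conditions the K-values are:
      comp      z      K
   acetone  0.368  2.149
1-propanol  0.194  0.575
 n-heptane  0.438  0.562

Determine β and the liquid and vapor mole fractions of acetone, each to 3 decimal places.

Newton iteration, β⁰ = 0.5:
  β = 0.500: g = -0.0818, g' = -0.390 → β = 0.290
  β = 0.290: g = 0.0032, g' = -0.429 → β = 0.298
Converged at β = 0.298.
Compositions from xᵢ = zᵢ/(1+β(Kᵢ−1)), yᵢ = Kᵢxᵢ:
  acetone: x = 0.274, y = 0.589
  1-propanol: x = 0.222, y = 0.128
  n-heptane: x = 0.504, y = 0.283

β = 0.298, x_acetone = 0.274, y_acetone = 0.589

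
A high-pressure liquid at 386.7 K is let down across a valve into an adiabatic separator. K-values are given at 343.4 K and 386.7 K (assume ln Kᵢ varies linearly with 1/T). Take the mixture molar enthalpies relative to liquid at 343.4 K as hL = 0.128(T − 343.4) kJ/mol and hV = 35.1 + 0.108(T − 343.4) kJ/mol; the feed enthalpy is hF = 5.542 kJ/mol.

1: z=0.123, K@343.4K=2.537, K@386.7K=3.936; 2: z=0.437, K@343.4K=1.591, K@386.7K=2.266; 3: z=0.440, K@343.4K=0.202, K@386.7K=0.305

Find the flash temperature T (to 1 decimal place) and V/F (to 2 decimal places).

Adiabatic flash: solve Rachford–Rice at each trial T, then check hF = ψ·hV(T) + (1−ψ)·hL(T).
  T = 343.4 K: K = (2.537, 1.591, 0.202), RR gives ψ = 0.138, H_out = 4.854 kJ/mol
  T = 386.7 K: K = (3.936, 2.266, 0.305), RR gives ψ = 0.518, H_out = 23.260 kJ/mol
  T = 365.0 K: K = (3.200, 1.918, 0.251), RR gives ψ = 0.362, H_out = 15.302 kJ/mol
  T = 354.2 K: K = (2.859, 1.752, 0.226), RR gives ψ = 0.263, H_out = 10.570 kJ/mol
  T = 348.8 K: K = (2.696, 1.671, 0.214), RR gives ψ = 0.205, H_out = 7.869 kJ/mol
  T = 346.1 K: K = (2.616, 1.631, 0.208), RR gives ψ = 0.173, H_out = 6.406 kJ/mol
  T = 344.8 K: K = (2.578, 1.612, 0.205), RR gives ψ = 0.157, H_out = 5.670 kJ/mol
Linear interpolation between T = 343.4 (H_out = 4.854) and T = 344.8 (H_out = 5.670) on hF = 5.542 gives T ≈ 344.6 K, at which ψ = 0.15.

T = 344.6 K, V/F = 0.15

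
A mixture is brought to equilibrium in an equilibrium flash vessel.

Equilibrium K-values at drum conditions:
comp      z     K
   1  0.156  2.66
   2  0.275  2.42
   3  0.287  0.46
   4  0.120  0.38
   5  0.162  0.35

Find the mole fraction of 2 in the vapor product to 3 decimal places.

y_2 = 0.443

Iterate (Newton) starting at ψ = 0.46:
  ψ = 0.460: g = -0.0775, g' = -0.719 → ψ = 0.352
  ψ = 0.352: g = 0.0006, g' = -0.736 → ψ = 0.353
Converged at ψ = 0.353.
Compositions from xᵢ = zᵢ/(1+ψ(Kᵢ−1)), yᵢ = Kᵢxᵢ:
  1: x = 0.098, y = 0.262
  2: x = 0.183, y = 0.443
  3: x = 0.355, y = 0.163
  4: x = 0.154, y = 0.058
  5: x = 0.210, y = 0.074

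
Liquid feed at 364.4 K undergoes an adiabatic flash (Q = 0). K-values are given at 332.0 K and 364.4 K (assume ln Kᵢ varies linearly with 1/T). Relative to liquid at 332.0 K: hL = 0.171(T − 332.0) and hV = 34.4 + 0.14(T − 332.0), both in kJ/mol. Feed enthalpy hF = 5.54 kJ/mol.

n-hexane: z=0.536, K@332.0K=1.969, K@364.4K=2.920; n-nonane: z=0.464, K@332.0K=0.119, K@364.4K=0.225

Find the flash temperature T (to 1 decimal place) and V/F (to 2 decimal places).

Adiabatic flash: solve Rachford–Rice at each trial T, then check hF = ψ·hV(T) + (1−ψ)·hL(T).
  T = 332.0 K: K = (1.969, 0.119), RR gives ψ = 0.130, H_out = 4.457 kJ/mol
  T = 364.4 K: K = (2.920, 0.225), RR gives ψ = 0.450, H_out = 20.567 kJ/mol
  T = 348.2 K: K = (2.420, 0.166), RR gives ψ = 0.316, H_out = 13.480 kJ/mol
  T = 340.1 K: K = (2.188, 0.141), RR gives ψ = 0.234, H_out = 9.361 kJ/mol
  T = 336.1 K: K = (2.078, 0.130), RR gives ψ = 0.186, H_out = 7.066 kJ/mol
  T = 334.1 K: K = (2.025, 0.124), RR gives ψ = 0.159, H_out = 5.831 kJ/mol
  T = 333.1 K: K = (1.998, 0.122), RR gives ψ = 0.145, H_out = 5.187 kJ/mol
Linear interpolation between T = 333.1 (H_out = 5.187) and T = 334.1 (H_out = 5.831) on hF = 5.54 gives T ≈ 333.6 K, at which ψ = 0.15.

T = 333.6 K, V/F = 0.15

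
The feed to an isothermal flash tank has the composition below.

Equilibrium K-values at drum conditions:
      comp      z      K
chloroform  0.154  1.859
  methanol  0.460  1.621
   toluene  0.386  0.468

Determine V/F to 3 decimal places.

Material balance + equilibrium reduce to Σ zᵢ(Kᵢ−1)/(1+V/F(Kᵢ−1)) = 0.
Feasibility: ΣzᵢKᵢ = 1.213, Σzᵢ/Kᵢ = 1.191 — both > 1, two phases present.
Newton–Raphson from V/F = 0.5:
  V/F = 0.500: g = 0.0307, g' = -0.362 → V/F = 0.585
  V/F = 0.585: g = -0.0006, g' = -0.376 → V/F = 0.584
Converged at V/F = 0.584.

V/F = 0.584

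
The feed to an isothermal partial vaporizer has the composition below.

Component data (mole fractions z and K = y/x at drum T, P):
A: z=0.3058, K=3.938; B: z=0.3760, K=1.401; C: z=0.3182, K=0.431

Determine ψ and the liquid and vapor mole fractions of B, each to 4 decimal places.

ψ = 0.8791, x_B = 0.2780, y_B = 0.3895

Material balance + equilibrium reduce to Σ zᵢ(Kᵢ−1)/(1+ψ(Kᵢ−1)) = 0.
Feasibility: ΣzᵢKᵢ = 1.8682, Σzᵢ/Kᵢ = 1.0843 — both > 1, two phases present.
Iterate (Newton) starting at ψ = 0.68:
  ψ = 0.6800: g = 0.12285, g' = -0.6051 → ψ = 0.8830
  ψ = 0.8830: g = -0.00257, g' = -0.6534 → ψ = 0.8791
Converged at ψ = 0.8791.
Compositions from xᵢ = zᵢ/(1+ψ(Kᵢ−1)), yᵢ = Kᵢxᵢ:
  A: x = 0.0854, y = 0.3361
  B: x = 0.2780, y = 0.3895
  C: x = 0.6366, y = 0.2744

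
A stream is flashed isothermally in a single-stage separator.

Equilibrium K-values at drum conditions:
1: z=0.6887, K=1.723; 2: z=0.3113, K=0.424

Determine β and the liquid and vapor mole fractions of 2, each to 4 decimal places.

β = 0.7651, x_2 = 0.5566, y_2 = 0.2360

Material balance + equilibrium reduce to Σ zᵢ(Kᵢ−1)/(1+β(Kᵢ−1)) = 0.
Check two-phase: ΣzᵢKᵢ = 1.3186 > 1 and Σzᵢ/Kᵢ = 1.1339 > 1, so g(0) = 0.3186 > 0 and g(1) = -0.1339 < 0.
Newton iteration, β⁰ = 0.5:
  β = 0.5000: g = 0.11388, g' = -0.3979 → β = 0.7862
  β = 0.7862: g = -0.01023, g' = -0.4913 → β = 0.7654
  β = 0.7654: g = -0.00012, g' = -0.4795 → β = 0.7651
Converged at β = 0.7651.
Compositions from xᵢ = zᵢ/(1+β(Kᵢ−1)), yᵢ = Kᵢxᵢ:
  1: x = 0.4434, y = 0.7640
  2: x = 0.5566, y = 0.2360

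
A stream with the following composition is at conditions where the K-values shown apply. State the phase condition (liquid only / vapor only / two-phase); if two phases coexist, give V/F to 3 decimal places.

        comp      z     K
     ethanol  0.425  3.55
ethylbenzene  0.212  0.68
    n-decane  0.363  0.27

two-phase, V/F = 0.479

ΣzᵢKᵢ = 1.751; Σzᵢ/Kᵢ = 1.776.
Both exceed 1, so a two-phase solution exists.
Let ψ = V/F and solve Σ zᵢ(Kᵢ−1)/(1+ψ(Kᵢ−1)) = 0.
Newton–Raphson from ψ = 0.35:
  ψ = 0.350: g = 0.1403, g' = -1.148 → ψ = 0.472
  ψ = 0.472: g = 0.0074, g' = -1.049 → ψ = 0.479
Converged at ψ = 0.479.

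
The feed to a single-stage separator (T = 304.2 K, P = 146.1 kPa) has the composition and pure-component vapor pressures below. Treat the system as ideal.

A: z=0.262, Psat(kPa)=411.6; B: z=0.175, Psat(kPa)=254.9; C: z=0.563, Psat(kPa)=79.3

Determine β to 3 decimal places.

Raoult's law: Kᵢ = Pᵢˢᵃᵗ/P = Pᵢˢᵃᵗ/146.1.
  K_A = 411.6/146.1 = 2.81725, K_B = 254.9/146.1 = 1.74470, K_C = 79.3/146.1 = 0.54278
Let β = V/F and solve Σ zᵢ(Kᵢ−1)/(1+β(Kᵢ−1)) = 0.
g(0) = ΣzᵢKᵢ − 1 = 0.349 and g(1) = 1 − Σzᵢ/Kᵢ = -0.231, so a root lies in (0, 1).
Newton iteration, β⁰ = 0.5:
  β = 0.500: g = 0.0107, g' = -0.487 → β = 0.522
Converged at β = 0.522.

β = 0.522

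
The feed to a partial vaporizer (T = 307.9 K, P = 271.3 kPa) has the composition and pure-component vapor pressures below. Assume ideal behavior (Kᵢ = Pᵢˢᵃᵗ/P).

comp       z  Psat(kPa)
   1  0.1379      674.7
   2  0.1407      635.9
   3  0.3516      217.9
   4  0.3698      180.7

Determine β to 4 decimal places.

Raoult's law: Kᵢ = Pᵢˢᵃᵗ/P = Pᵢˢᵃᵗ/271.3.
  K_1 = 674.7/271.3 = 2.486915, K_2 = 635.9/271.3 = 2.343900, K_3 = 217.9/271.3 = 0.803170, K_4 = 180.7/271.3 = 0.666052
Rachford–Rice: g(β) = Σ zᵢ(Kᵢ−1)/(1+β(Kᵢ−1)) = 0.
Feasibility: ΣzᵢKᵢ = 1.2014, Σzᵢ/Kᵢ = 1.1085 — both > 1, two phases present.
Newton–Raphson from β = 0.5:
  β = 0.5000: g = 0.00570, g' = -0.2674 → β = 0.5213
  β = 0.5213: g = 0.00006, g' = -0.2620 → β = 0.5215
Converged at β = 0.5215.

β = 0.5215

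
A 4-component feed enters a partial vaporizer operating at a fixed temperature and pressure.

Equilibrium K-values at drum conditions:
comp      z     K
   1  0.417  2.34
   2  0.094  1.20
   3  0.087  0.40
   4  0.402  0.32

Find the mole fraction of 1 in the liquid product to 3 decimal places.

Material balance + equilibrium reduce to Σ zᵢ(Kᵢ−1)/(1+ψ(Kᵢ−1)) = 0.
Check two-phase: ΣzᵢKᵢ = 1.252 > 1 and Σzᵢ/Kᵢ = 1.730 > 1, so g(0) = 0.252 > 0 and g(1) = -0.730 < 0.
Newton–Raphson from ψ = 0.5:
  ψ = 0.500: g = -0.1371, g' = -0.762 → ψ = 0.320
  ψ = 0.320: g = -0.0054, g' = -0.722 → ψ = 0.313
Converged at ψ = 0.313.
Compositions from xᵢ = zᵢ/(1+ψ(Kᵢ−1)), yᵢ = Kᵢxᵢ:
  1: x = 0.294, y = 0.688
  2: x = 0.088, y = 0.106
  3: x = 0.107, y = 0.043
  4: x = 0.511, y = 0.163

x_1 = 0.294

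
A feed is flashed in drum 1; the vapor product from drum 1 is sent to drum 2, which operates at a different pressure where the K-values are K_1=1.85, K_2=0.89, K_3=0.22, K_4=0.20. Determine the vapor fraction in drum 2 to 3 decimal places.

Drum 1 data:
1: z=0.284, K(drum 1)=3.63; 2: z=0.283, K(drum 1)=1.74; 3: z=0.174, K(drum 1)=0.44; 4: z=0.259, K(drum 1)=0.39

V/F (drum 2) = 0.127

Drum 1:
Material balance + equilibrium reduce to Σ zᵢ(Kᵢ−1)/(1+ψ₁(Kᵢ−1)) = 0.
g(0) = ΣzᵢKᵢ − 1 = 0.701 and g(1) = 1 − Σzᵢ/Kᵢ = -0.300, so a root lies in (0, 1).
Newton iteration, ψ₁⁰ = 0.5:
  ψ₁ = 0.500: g = 0.1128, g' = -0.754 → ψ₁ = 0.650
  ψ₁ = 0.650: g = 0.0023, g' = -0.738 → ψ₁ = 0.653
Converged at ψ₁ = 0.653.
Drum-1 compositions:
  1: x = 0.105, y = 0.379
  2: x = 0.191, y = 0.332
  3: x = 0.274, y = 0.121
  4: x = 0.430, y = 0.168
Drum-2 feed = drum-1 vapor: z₂ = (0.3794, 0.3320, 0.1207, 0.1679).
Drum 2:
Newton–Raphson from ψ₂ = 0.5:
  ψ₂ = 0.500: g = -0.1904, g' = -0.635 → ψ₂ = 0.200
  ψ₂ = 0.200: g = -0.0332, g' = -0.460 → ψ₂ = 0.128
  ψ₂ = 0.128: g = -0.0004, g' = -0.451 → ψ₂ = 0.127
Converged at ψ₂ = 0.127.
  1: x = 0.342, y = 0.633
  2: x = 0.337, y = 0.300
  3: x = 0.134, y = 0.029
  4: x = 0.187, y = 0.037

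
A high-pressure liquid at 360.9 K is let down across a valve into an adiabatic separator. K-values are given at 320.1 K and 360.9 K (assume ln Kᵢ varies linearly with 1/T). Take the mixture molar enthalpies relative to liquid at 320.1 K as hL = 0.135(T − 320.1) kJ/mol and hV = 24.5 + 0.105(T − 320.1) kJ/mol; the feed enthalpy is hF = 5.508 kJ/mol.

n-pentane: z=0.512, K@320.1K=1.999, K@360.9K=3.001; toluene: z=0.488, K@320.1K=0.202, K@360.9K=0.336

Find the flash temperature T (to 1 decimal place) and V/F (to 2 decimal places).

Adiabatic flash: solve Rachford–Rice at each trial T, then check hF = ψ·hV(T) + (1−ψ)·hL(T).
  T = 320.1 K: K = (1.999, 0.202), RR gives ψ = 0.153, H_out = 3.751 kJ/mol
  T = 360.9 K: K = (3.001, 0.336), RR gives ψ = 0.527, H_out = 17.779 kJ/mol
  T = 340.5 K: K = (2.479, 0.265), RR gives ψ = 0.366, H_out = 11.503 kJ/mol
  T = 330.3 K: K = (2.234, 0.232), RR gives ψ = 0.271, H_out = 7.938 kJ/mol
  T = 325.2 K: K = (2.115, 0.217), RR gives ψ = 0.216, H_out = 5.947 kJ/mol
  T = 322.6 K: K = (2.055, 0.209), RR gives ψ = 0.185, H_out = 4.858 kJ/mol
  T = 323.9 K: K = (2.085, 0.213), RR gives ψ = 0.201, H_out = 5.410 kJ/mol
Linear interpolation between T = 323.9 (H_out = 5.410) and T = 325.2 (H_out = 5.947) on hF = 5.508 gives T ≈ 324.1 K, at which ψ = 0.20.

T = 324.1 K, V/F = 0.20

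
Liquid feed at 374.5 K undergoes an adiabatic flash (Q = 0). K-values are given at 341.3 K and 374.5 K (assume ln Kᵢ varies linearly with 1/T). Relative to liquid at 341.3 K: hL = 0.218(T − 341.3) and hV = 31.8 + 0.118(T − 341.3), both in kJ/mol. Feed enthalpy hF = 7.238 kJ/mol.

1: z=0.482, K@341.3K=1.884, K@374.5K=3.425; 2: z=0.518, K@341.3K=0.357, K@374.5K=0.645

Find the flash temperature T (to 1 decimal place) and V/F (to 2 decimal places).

T = 343.0 K, V/F = 0.22

Adiabatic flash: solve Rachford–Rice at each trial T, then check hF = ψ·hV(T) + (1−ψ)·hL(T).
  T = 341.3 K: K = (1.884, 0.357), RR gives ψ = 0.164, H_out = 5.204 kJ/mol
  T = 374.5 K: K = (3.425, 0.645), RR gives ψ = 1.000, H_out = 35.718 kJ/mol
  T = 357.9 K: K = (2.576, 0.486), RR gives ψ = 0.610, H_out = 22.001 kJ/mol
  T = 349.6 K: K = (2.211, 0.418), RR gives ψ = 0.401, H_out = 14.224 kJ/mol
  T = 345.5 K: K = (2.045, 0.387), RR gives ψ = 0.291, H_out = 10.040 kJ/mol
  T = 343.4 K: K = (1.963, 0.372), RR gives ψ = 0.230, H_out = 7.712 kJ/mol
Linear interpolation between T = 341.3 (H_out = 5.204) and T = 343.4 (H_out = 7.712) on hF = 7.238 gives T ≈ 343.0 K, at which ψ = 0.22.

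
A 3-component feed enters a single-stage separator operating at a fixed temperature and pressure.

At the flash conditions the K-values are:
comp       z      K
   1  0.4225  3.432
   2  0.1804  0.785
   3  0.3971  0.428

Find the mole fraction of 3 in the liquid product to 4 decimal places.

Let ψ = V/F and solve Σ zᵢ(Kᵢ−1)/(1+ψ(Kᵢ−1)) = 0.
Feasibility: ΣzᵢKᵢ = 1.7616, Σzᵢ/Kᵢ = 1.2807 — both > 1, two phases present.
Iterate (Newton) starting at ψ = 0.35:
  ψ = 0.3500: g = 0.22912, g' = -0.9421 → ψ = 0.5932
  ψ = 0.5932: g = 0.03240, g' = -0.7274 → ψ = 0.6377
  ψ = 0.6377: g = 0.00025, g' = -0.7172 → ψ = 0.6381
Converged at ψ = 0.6381.
Compositions from xᵢ = zᵢ/(1+ψ(Kᵢ−1)), yᵢ = Kᵢxᵢ:
  1: x = 0.1656, y = 0.5682
  2: x = 0.2091, y = 0.1641
  3: x = 0.6254, y = 0.2676

x_3 = 0.6254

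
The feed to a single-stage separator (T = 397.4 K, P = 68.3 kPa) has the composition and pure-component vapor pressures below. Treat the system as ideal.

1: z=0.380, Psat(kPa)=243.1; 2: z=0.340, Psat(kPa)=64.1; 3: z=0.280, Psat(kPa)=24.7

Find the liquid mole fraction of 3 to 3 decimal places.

x_3 = 0.509

Raoult's law: Kᵢ = Pᵢˢᵃᵗ/P = Pᵢˢᵃᵗ/68.3.
  K_1 = 243.1/68.3 = 3.55930, K_2 = 64.1/68.3 = 0.93851, K_3 = 24.7/68.3 = 0.36164
Let β = V/F and solve Σ zᵢ(Kᵢ−1)/(1+β(Kᵢ−1)) = 0.
g(0) = ΣzᵢKᵢ − 1 = 0.773 and g(1) = 1 − Σzᵢ/Kᵢ = -0.243, so a root lies in (0, 1).
Newton–Raphson from β = 0.5:
  β = 0.500: g = 0.1425, g' = -0.726 → β = 0.696
  β = 0.696: g = 0.0061, g' = -0.693 → β = 0.705
Converged at β = 0.705.
Compositions from xᵢ = zᵢ/(1+β(Kᵢ−1)), yᵢ = Kᵢxᵢ:
  1: x = 0.136, y = 0.482
  2: x = 0.355, y = 0.334
  3: x = 0.509, y = 0.184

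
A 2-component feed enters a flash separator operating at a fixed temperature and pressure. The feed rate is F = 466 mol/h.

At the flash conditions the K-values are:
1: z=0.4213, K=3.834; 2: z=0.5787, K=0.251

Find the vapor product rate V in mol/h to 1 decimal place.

V = 167.0 mol/h

Rachford–Rice: g(ψ) = Σ zᵢ(Kᵢ−1)/(1+ψ(Kᵢ−1)) = 0.
Check two-phase: ΣzᵢKᵢ = 1.7605 > 1 and Σzᵢ/Kᵢ = 2.4155 > 1, so g(0) = 0.7605 > 0 and g(1) = -1.4155 < 0.
Binary case is linear: z₁(K₁−1)(1+ψ(K₂−1)) + z₂(K₂−1)(1+ψ(K₁−1)) = 0
⇒ ψ = [z₁(K₁−1)+z₂(K₂−1)] / [−(K₁−1)(K₂−1)] = 0.76052/2.12267 = 0.3583
Then V = ψ·F = 0.3583·466 = 167.0 mol/h and L = F − V = 299.0 mol/h.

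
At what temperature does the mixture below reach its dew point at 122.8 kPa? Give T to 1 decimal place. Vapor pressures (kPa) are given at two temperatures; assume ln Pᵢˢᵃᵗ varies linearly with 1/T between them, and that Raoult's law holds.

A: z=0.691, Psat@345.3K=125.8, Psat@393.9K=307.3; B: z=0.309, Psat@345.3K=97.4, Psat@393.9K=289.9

Dew-point temperature: Σzᵢ·P/Pᵢˢᵃᵗ(T) = 1. Interpolate ln Pᵢˢᵃᵗ = aᵢ + bᵢ/T.
  T = 345.3 K: ΣzᵢP/Pᵢˢᵃᵗ = 1.0641
  T = 393.9 K: ΣzᵢP/Pᵢˢᵃᵗ = 0.4070
  T = 369.6 K: ΣzᵢP/Pᵢˢᵃᵗ = 0.6369
  T = 357.5 K: ΣzᵢP/Pᵢˢᵃᵗ = 0.8150
  T = 351.4 K: ΣzᵢP/Pᵢˢᵃᵗ = 0.9290
  T = 348.4 K: ΣzᵢP/Pᵢˢᵃᵗ = 0.9926
  T = 346.9 K: ΣzᵢP/Pᵢˢᵃᵗ = 1.0264
Interpolating between 346.9 K and 348.4 K gives T ≈ 348.1 K.

T = 348.1 K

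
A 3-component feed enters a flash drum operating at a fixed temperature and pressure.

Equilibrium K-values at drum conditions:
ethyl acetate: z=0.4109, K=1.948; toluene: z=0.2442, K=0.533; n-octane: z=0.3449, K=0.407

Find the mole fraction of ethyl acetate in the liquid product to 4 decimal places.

Newton iteration, ψ⁰ = 0.61:
  ψ = 0.6100: g = -0.23310, g' = -0.5501 → ψ = 0.1863
  ψ = 0.1863: g = -0.02375, g' = -0.4839 → ψ = 0.1372
  ψ = 0.1372: g = 0.00022, g' = -0.4937 → ψ = 0.1376
Converged at ψ = 0.1376.
Compositions from xᵢ = zᵢ/(1+ψ(Kᵢ−1)), yᵢ = Kᵢxᵢ:
  ethyl acetate: x = 0.3635, y = 0.7081
  toluene: x = 0.2610, y = 0.1391
  n-octane: x = 0.3756, y = 0.1528

x_ethyl acetate = 0.3635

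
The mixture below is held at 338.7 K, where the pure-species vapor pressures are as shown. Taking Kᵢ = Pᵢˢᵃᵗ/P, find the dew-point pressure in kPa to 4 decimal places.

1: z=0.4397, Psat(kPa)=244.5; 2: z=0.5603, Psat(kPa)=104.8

Pdew = 139.9631 kPa

At the dew point ψ → 1, so Σzᵢ/Kᵢ = 1 with Kᵢ = Pᵢˢᵃᵗ/P ⇒ 1/P = Σzᵢ/Pᵢˢᵃᵗ.
1/P = 0.4397/244.5 + 0.5603/104.8 = 0.0071447 ⇒ P = 139.9631 kPa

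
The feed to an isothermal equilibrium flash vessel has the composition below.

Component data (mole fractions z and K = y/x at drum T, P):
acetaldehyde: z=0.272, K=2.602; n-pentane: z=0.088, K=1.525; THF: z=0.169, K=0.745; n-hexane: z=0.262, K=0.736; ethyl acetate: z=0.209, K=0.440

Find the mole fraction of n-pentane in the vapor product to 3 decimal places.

Newton iteration, V/F⁰ = 0.5:
  V/F = 0.500: g = -0.0131, g' = -0.396 → V/F = 0.467
Converged at V/F = 0.467.
Compositions from xᵢ = zᵢ/(1+V/F(Kᵢ−1)), yᵢ = Kᵢxᵢ:
  acetaldehyde: x = 0.156, y = 0.405
  n-pentane: x = 0.071, y = 0.108
  THF: x = 0.192, y = 0.143
  n-hexane: x = 0.299, y = 0.220
  ethyl acetate: x = 0.283, y = 0.125

y_n-pentane = 0.108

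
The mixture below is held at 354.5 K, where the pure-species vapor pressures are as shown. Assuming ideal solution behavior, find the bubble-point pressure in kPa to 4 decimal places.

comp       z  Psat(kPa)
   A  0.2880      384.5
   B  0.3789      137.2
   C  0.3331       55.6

At the bubble point ψ → 0, so ΣzᵢKᵢ = 1 with Kᵢ = Pᵢˢᵃᵗ/P ⇒ P = ΣzᵢPᵢˢᵃᵗ.
P = 0.2880·384.5 + 0.3789·137.2 + 0.3331·55.6 = 181.2414 kPa

Pbub = 181.2414 kPa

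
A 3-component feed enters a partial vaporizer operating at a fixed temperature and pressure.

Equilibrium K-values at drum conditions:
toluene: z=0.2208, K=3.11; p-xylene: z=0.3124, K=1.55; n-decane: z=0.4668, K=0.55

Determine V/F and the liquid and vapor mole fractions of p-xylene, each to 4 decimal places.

V/F = 0.7134, x_p-xylene = 0.2244, y_p-xylene = 0.3478

Material balance + equilibrium reduce to Σ zᵢ(Kᵢ−1)/(1+V/F(Kᵢ−1)) = 0.
Check two-phase: ΣzᵢKᵢ = 1.4276 > 1 and Σzᵢ/Kᵢ = 1.1213 > 1, so g(0) = 0.4276 > 0 and g(1) = -0.1213 < 0.
Newton–Raphson from V/F = 0.5:
  V/F = 0.5000: g = 0.09043, g' = -0.4483 → V/F = 0.7017
  V/F = 0.7017: g = 0.00478, g' = -0.4109 → V/F = 0.7134
Converged at V/F = 0.7134.
Compositions from xᵢ = zᵢ/(1+V/F(Kᵢ−1)), yᵢ = Kᵢxᵢ:
  toluene: x = 0.0881, y = 0.2741
  p-xylene: x = 0.2244, y = 0.3478
  n-decane: x = 0.6875, y = 0.3781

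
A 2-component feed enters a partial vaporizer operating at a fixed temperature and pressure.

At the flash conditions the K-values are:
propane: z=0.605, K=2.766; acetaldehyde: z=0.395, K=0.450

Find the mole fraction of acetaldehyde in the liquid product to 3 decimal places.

x_acetaldehyde = 0.763

Rachford–Rice: g(V/F) = Σ zᵢ(Kᵢ−1)/(1+V/F(Kᵢ−1)) = 0.
Feasibility: ΣzᵢKᵢ = 1.851, Σzᵢ/Kᵢ = 1.097 — both > 1, two phases present.
Binary case is linear: z₁(K₁−1)(1+V/F(K₂−1)) + z₂(K₂−1)(1+V/F(K₁−1)) = 0
⇒ V/F = [z₁(K₁−1)+z₂(K₂−1)] / [−(K₁−1)(K₂−1)] = 0.8512/0.9713 = 0.876
Compositions from xᵢ = zᵢ/(1+V/F(Kᵢ−1)), yᵢ = Kᵢxᵢ:
  propane: x = 0.237, y = 0.657
  acetaldehyde: x = 0.763, y = 0.343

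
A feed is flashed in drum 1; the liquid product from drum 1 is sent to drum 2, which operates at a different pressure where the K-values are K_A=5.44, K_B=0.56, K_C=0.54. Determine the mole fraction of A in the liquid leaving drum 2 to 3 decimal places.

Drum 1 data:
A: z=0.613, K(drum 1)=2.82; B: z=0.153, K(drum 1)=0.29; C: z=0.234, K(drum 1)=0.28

x_A (drum 2) = 0.092

Drum 1:
Newton–Raphson from ψ₁ = 0.53:
  ψ₁ = 0.530: g = 0.1213, g' = -1.042 → ψ₁ = 0.646
  ψ₁ = 0.646: g = -0.0034, g' = -1.117 → ψ₁ = 0.643
Converged at ψ₁ = 0.643.
Drum-1 compositions:
  A: x = 0.282, y = 0.796
  B: x = 0.282, y = 0.082
  C: x = 0.436, y = 0.122
Drum-2 feed = drum-1 liquid: z₂ = (0.2824, 0.2817, 0.4360).
Drum 2:
Let ψ₂ = V/F and solve Σ zᵢ(Kᵢ−1)/(1+ψ₂(Kᵢ−1)) = 0.
Feasibility: ΣzᵢKᵢ = 1.929, Σzᵢ/Kᵢ = 1.362 — both > 1, two phases present.
Newton iteration, ψ₂⁰ = 0.5:
  ψ₂ = 0.500: g = -0.0300, g' = -0.782 → ψ₂ = 0.462
  ψ₂ = 0.462: g = 0.0009, g' = -0.833 → ψ₂ = 0.463
Converged at ψ₂ = 0.463.
  A: x = 0.092, y = 0.503
  B: x = 0.354, y = 0.198
  C: x = 0.554, y = 0.299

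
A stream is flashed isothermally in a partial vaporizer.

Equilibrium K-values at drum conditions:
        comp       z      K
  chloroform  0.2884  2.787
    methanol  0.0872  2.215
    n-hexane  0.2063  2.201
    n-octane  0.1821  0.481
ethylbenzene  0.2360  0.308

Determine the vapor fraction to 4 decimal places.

Let ψ = V/F and solve Σ zᵢ(Kᵢ−1)/(1+ψ(Kᵢ−1)) = 0.
g(0) = ΣzᵢKᵢ − 1 = 0.6113 and g(1) = 1 − Σzᵢ/Kᵢ = -0.3814, so a root lies in (0, 1).
Newton–Raphson from ψ = 0.32:
  ψ = 0.3200: g = 0.26005, g' = -0.8518 → ψ = 0.6253
  ψ = 0.6253: g = 0.01730, g' = -0.8027 → ψ = 0.6469
  ψ = 0.6469: g = -0.00012, g' = -0.8143 → ψ = 0.6467
Converged at ψ = 0.6467.

ψ = 0.6467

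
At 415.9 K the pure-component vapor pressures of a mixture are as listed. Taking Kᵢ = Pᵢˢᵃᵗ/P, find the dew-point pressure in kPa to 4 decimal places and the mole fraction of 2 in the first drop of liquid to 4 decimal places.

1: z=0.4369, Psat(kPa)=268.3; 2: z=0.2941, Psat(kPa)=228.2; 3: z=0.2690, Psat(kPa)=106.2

At the dew point ψ → 1, so Σzᵢ/Kᵢ = 1 with Kᵢ = Pᵢˢᵃᵗ/P ⇒ 1/P = Σzᵢ/Pᵢˢᵃᵗ.
1/P = 0.4369/268.3 + 0.2941/228.2 + 0.2690/106.2 = 0.0054501 ⇒ P = 183.4815 kPa
xᵢ = zᵢP/Pᵢˢᵃᵗ ⇒ x_2 = 0.2941·183.4815/228.2 = 0.2365

Pdew = 183.4815 kPa, x_2 = 0.2365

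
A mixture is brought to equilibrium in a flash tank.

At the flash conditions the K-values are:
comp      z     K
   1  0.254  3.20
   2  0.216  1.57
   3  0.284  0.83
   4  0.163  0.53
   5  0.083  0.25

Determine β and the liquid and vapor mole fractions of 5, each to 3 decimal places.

Newton iteration, β⁰ = 0.59:
  β = 0.590: g = 0.0640, g' = -0.501 → β = 0.718
  β = 0.718: g = -0.0013, g' = -0.532 → β = 0.715
Converged at β = 0.715.
Compositions from xᵢ = zᵢ/(1+β(Kᵢ−1)), yᵢ = Kᵢxᵢ:
  1: x = 0.099, y = 0.316
  2: x = 0.153, y = 0.241
  3: x = 0.323, y = 0.268
  4: x = 0.246, y = 0.130
  5: x = 0.179, y = 0.045

β = 0.715, x_5 = 0.179, y_5 = 0.045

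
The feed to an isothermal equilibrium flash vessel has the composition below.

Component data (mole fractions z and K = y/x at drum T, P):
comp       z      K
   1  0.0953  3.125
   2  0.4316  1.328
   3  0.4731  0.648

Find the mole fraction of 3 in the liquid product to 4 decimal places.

x_3 = 0.5950

Let ψ = V/F and solve Σ zᵢ(Kᵢ−1)/(1+ψ(Kᵢ−1)) = 0.
Feasibility: ΣzᵢKᵢ = 1.1775, Σzᵢ/Kᵢ = 1.0856 — both > 1, two phases present.
Iterate (Newton) starting at ψ = 0.5:
  ψ = 0.5000: g = 0.01771, g' = -0.2218 → ψ = 0.5798
  ψ = 0.5798: g = 0.00043, g' = -0.2117 → ψ = 0.5819
Converged at ψ = 0.5819.
Compositions from xᵢ = zᵢ/(1+ψ(Kᵢ−1)), yᵢ = Kᵢxᵢ:
  1: x = 0.0426, y = 0.1332
  2: x = 0.3624, y = 0.4813
  3: x = 0.5950, y = 0.3855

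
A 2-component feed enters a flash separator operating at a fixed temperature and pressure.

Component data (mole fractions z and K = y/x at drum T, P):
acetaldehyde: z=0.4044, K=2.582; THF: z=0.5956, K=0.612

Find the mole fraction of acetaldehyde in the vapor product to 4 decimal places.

Let ψ = V/F and solve Σ zᵢ(Kᵢ−1)/(1+ψ(Kᵢ−1)) = 0.
g(0) = ΣzᵢKᵢ − 1 = 0.4087 and g(1) = 1 − Σzᵢ/Kᵢ = -0.1298, so a root lies in (0, 1).
Iterate (Newton) starting at ψ = 0.5:
  ψ = 0.5000: g = 0.07049, g' = -0.4535 → ψ = 0.6554
  ψ = 0.6554: g = 0.00419, g' = -0.4052 → ψ = 0.6658
Converged at ψ = 0.6658.
Compositions from xᵢ = zᵢ/(1+ψ(Kᵢ−1)), yᵢ = Kᵢxᵢ:
  acetaldehyde: x = 0.1970, y = 0.5085
  THF: x = 0.8030, y = 0.4915

y_acetaldehyde = 0.5085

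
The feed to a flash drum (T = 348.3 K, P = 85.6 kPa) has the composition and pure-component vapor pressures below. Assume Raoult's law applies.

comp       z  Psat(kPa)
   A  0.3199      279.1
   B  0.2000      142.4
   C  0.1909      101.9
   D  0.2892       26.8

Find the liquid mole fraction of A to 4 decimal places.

Raoult's law: Kᵢ = Pᵢˢᵃᵗ/P = Pᵢˢᵃᵗ/85.6.
  K_A = 279.1/85.6 = 3.260514, K_B = 142.4/85.6 = 1.663551, K_C = 101.9/85.6 = 1.190421, K_D = 26.8/85.6 = 0.313084
Let ψ = V/F and solve Σ zᵢ(Kᵢ−1)/(1+ψ(Kᵢ−1)) = 0.
Check two-phase: ΣzᵢKᵢ = 1.6935 > 1 and Σzᵢ/Kᵢ = 1.3024 > 1, so g(0) = 0.6935 > 0 and g(1) = -0.3024 < 0.
Newton–Raphson from ψ = 0.57:
  ψ = 0.5700: g = 0.11858, g' = -0.7327 → ψ = 0.7318
  ψ = 0.7318: g = -0.00581, g' = -0.8291 → ψ = 0.7248
Converged at ψ = 0.7248.
Compositions from xᵢ = zᵢ/(1+ψ(Kᵢ−1)), yᵢ = Kᵢxᵢ:
  A: x = 0.1212, y = 0.3953
  B: x = 0.1350, y = 0.2247
  C: x = 0.1677, y = 0.1997
  D: x = 0.5760, y = 0.1803

x_A = 0.1212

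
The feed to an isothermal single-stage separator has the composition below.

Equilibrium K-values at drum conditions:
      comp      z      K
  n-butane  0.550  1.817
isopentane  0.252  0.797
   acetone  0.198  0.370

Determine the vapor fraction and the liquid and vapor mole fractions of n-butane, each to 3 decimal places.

Newton iteration, ψ⁰ = 0.59:
  ψ = 0.590: g = 0.0465, g' = -0.380 → ψ = 0.713
  ψ = 0.713: g = -0.0022, g' = -0.420 → ψ = 0.707
Converged at ψ = 0.707.
Compositions from xᵢ = zᵢ/(1+ψ(Kᵢ−1)), yᵢ = Kᵢxᵢ:
  n-butane: x = 0.349, y = 0.633
  isopentane: x = 0.294, y = 0.235
  acetone: x = 0.357, y = 0.132

ψ = 0.707, x_n-butane = 0.349, y_n-butane = 0.633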